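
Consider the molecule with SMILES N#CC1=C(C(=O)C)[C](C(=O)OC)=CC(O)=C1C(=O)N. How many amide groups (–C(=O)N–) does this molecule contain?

The amide motif appears at heavy-atom position 17 in the SMILES.
Other groups present: 1 ester, 1 hydroxyl, 1 ketone, 1 nitrile.
Amide count: 1.

1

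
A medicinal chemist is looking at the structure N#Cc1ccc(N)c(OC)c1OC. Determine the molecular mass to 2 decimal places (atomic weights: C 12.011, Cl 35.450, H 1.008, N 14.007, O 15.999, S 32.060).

First, the molecular formula is C9H10N2O2 (counting implicit H from valence).
  C: 9 × 12.011 = 108.099
  H: 10 × 1.008 = 10.080
  N: 2 × 14.007 = 28.014
  O: 2 × 15.999 = 31.998
Sum: 9×12.011 + 10×1.008 + 2×14.007 + 2×15.999 = 178.191 → 178.19 g/mol.

178.19 g/mol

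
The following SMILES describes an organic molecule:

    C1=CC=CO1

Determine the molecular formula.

C4H4O

Walk through each heavy atom and fill implicit hydrogens from standard valence (C 4, N 3, O 2, S 2, halogen 1):
  atom 1: C, bond orders sum to 3 (valence 4) → 1 H
  atom 2: C, bond orders sum to 3 (valence 4) → 1 H
  atom 3: C, bond orders sum to 3 (valence 4) → 1 H
  atom 4: C, bond orders sum to 3 (valence 4) → 1 H
  atom 5: O, bond orders sum to 2 (valence 2) → 0 H
Totals → C:4, H:4, O:1.
In Hill order: C4H4O.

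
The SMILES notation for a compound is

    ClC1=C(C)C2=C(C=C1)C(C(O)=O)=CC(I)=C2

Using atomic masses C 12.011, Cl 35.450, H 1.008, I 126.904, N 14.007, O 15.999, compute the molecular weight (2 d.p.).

346.55 g/mol

First, the molecular formula is C12H8ClIO2 (counting implicit H from valence).
  C: 12 × 12.011 = 144.132
  Cl: 1 × 35.450 = 35.450
  H: 8 × 1.008 = 8.064
  I: 1 × 126.904 = 126.904
  O: 2 × 15.999 = 31.998
Sum: 12×12.011 + 1×35.450 + 8×1.008 + 1×126.904 + 2×15.999 = 346.548 → 346.55 g/mol.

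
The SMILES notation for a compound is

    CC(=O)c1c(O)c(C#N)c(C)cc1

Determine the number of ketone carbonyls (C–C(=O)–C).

1

The ketone motif appears at heavy-atom position 2 in the SMILES.
Other groups present: 1 hydroxyl, 1 nitrile.
Ketone count: 1.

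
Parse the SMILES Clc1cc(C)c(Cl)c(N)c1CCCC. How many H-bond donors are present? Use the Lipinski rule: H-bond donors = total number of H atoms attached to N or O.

Donors: find every N or O and count the H atoms it carries.
  atom 9 (N): bond orders sum to 1 → 2 H
Lipinski HBD = 2.

2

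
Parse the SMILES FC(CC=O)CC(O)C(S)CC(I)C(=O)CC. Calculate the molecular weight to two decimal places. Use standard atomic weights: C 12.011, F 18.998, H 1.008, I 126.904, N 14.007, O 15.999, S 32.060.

376.22 g/mol

First, the molecular formula is C11H18FIO3S (counting implicit H from valence).
  C: 11 × 12.011 = 132.121
  F: 1 × 18.998 = 18.998
  H: 18 × 1.008 = 18.144
  I: 1 × 126.904 = 126.904
  O: 3 × 15.999 = 47.997
  S: 1 × 32.060 = 32.060
Sum: 11×12.011 + 1×18.998 + 18×1.008 + 1×126.904 + 3×15.999 + 1×32.060 = 376.224 → 376.22 g/mol.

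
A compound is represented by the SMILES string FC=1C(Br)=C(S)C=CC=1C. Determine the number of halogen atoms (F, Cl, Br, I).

Halogen atoms appear at heavy-atom positions 1, 4 (1×Br, 1×F).
Other groups present: 1 thiol.
Halogen count: 2.

2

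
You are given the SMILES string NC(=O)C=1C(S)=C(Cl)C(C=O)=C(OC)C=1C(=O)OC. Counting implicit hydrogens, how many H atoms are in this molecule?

Walk through each heavy atom and fill implicit hydrogens from standard valence (C 4, N 3, O 2, S 2, halogen 1):
  atom 1: N, bond orders sum to 1 (valence 3) → 2 H
  atom 2: C, bond orders sum to 4 (valence 4) → 0 H
  atom 3: O, bond orders sum to 2 (valence 2) → 0 H
  atom 4: C, bond orders sum to 4 (valence 4) → 0 H
  atom 5: C, bond orders sum to 4 (valence 4) → 0 H
  atom 6: S, bond orders sum to 1 (valence 2) → 1 H
  atom 7: C, bond orders sum to 4 (valence 4) → 0 H
  atom 8: Cl (halogen, monovalent) → 0 H
  atom 9: C, bond orders sum to 4 (valence 4) → 0 H
  atom 10: C, bond orders sum to 3 (valence 4) → 1 H
  atom 11: O, bond orders sum to 2 (valence 2) → 0 H
  atom 12: C, bond orders sum to 4 (valence 4) → 0 H
  atom 13: O, bond orders sum to 2 (valence 2) → 0 H
  atom 14: C, bond orders sum to 1 (valence 4) → 3 H
  atom 15: C, bond orders sum to 4 (valence 4) → 0 H
  atom 16: C, bond orders sum to 4 (valence 4) → 0 H
  atom 17: O, bond orders sum to 2 (valence 2) → 0 H
  atom 18: O, bond orders sum to 2 (valence 2) → 0 H
  atom 19: C, bond orders sum to 1 (valence 4) → 3 H
Total hydrogens: 10.

10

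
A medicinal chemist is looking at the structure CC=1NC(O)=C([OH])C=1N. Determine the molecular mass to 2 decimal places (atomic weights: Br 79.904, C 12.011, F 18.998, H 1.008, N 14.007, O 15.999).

First, the molecular formula is C5H8N2O2 (counting implicit H from valence).
  C: 5 × 12.011 = 60.055
  H: 8 × 1.008 = 8.064
  N: 2 × 14.007 = 28.014
  O: 2 × 15.999 = 31.998
Sum: 5×12.011 + 8×1.008 + 2×14.007 + 2×15.999 = 128.131 → 128.13 g/mol.

128.13 g/mol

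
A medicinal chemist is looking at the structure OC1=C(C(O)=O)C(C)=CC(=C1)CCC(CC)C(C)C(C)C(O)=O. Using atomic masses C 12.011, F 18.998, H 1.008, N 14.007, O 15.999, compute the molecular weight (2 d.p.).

First, the molecular formula is C18H26O5 (counting implicit H from valence).
  C: 18 × 12.011 = 216.198
  H: 26 × 1.008 = 26.208
  O: 5 × 15.999 = 79.995
Sum: 18×12.011 + 26×1.008 + 5×15.999 = 322.401 → 322.40 g/mol.

322.40 g/mol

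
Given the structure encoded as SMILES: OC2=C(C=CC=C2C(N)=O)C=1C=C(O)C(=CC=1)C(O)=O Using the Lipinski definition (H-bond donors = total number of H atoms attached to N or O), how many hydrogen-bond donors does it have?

5

Donors: find every N or O and count the H atoms it carries.
  atom 1 (O): bond orders sum to 1 → 1 H
  atom 9 (N): bond orders sum to 1 → 2 H
  atom 10 (O): bond orders sum to 2 → 0 H
  atom 14 (O): bond orders sum to 1 → 1 H
  atom 19 (O): bond orders sum to 1 → 1 H
  atom 20 (O): bond orders sum to 2 → 0 H
Lipinski HBD = 5.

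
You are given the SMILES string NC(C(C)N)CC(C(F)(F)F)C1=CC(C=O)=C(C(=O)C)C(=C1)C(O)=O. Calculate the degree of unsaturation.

7

Molecular formula: C16H19F3N2O4.
DoU = (2C + 2 + N − H − X) / 2, where X is the halogen count and O/S are ignored.
    = (2·16 + 2 + 2 − 19 − 3) / 2 = 14 / 2 = 7.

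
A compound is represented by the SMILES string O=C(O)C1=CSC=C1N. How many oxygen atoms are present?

Scan the SMILES for O atoms (remember two-letter symbols like Cl and Br are single atoms).
Oxygen count: 2.

2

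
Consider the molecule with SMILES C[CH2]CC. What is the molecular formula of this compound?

Walk through each heavy atom and fill implicit hydrogens from standard valence (C 4, N 3, O 2, S 2, halogen 1):
  atom 1: C, bond orders sum to 1 (valence 4) → 3 H
  atom 2: C with explicit H count 2
  atom 3: C, bond orders sum to 2 (valence 4) → 2 H
  atom 4: C, bond orders sum to 1 (valence 4) → 3 H
Totals → C:4, H:10.
In Hill order: C4H10.

C4H10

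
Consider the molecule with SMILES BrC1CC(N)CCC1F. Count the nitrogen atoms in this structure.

Scan the SMILES for N atoms (remember two-letter symbols like Cl and Br are single atoms).
Nitrogen count: 1.

1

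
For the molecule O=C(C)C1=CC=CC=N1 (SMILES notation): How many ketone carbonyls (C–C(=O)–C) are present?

The ketone motif appears at heavy-atom position 2 in the SMILES.
Ketone count: 1.

1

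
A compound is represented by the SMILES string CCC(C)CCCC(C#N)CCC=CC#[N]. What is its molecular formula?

C14H22N2

Walk through each heavy atom and fill implicit hydrogens from standard valence (C 4, N 3, O 2, S 2, halogen 1):
  atom 1: C, bond orders sum to 1 (valence 4) → 3 H
  atom 2: C, bond orders sum to 2 (valence 4) → 2 H
  atom 3: C, bond orders sum to 3 (valence 4) → 1 H
  atom 4: C, bond orders sum to 1 (valence 4) → 3 H
  atom 5: C, bond orders sum to 2 (valence 4) → 2 H
  atom 6: C, bond orders sum to 2 (valence 4) → 2 H
  atom 7: C, bond orders sum to 2 (valence 4) → 2 H
  atom 8: C, bond orders sum to 3 (valence 4) → 1 H
  atom 9: C, bond orders sum to 4 (valence 4) → 0 H
  atom 10: N, bond orders sum to 3 (valence 3) → 0 H
  atom 11: C, bond orders sum to 2 (valence 4) → 2 H
  atom 12: C, bond orders sum to 2 (valence 4) → 2 H
  atom 13: C, bond orders sum to 3 (valence 4) → 1 H
  atom 14: C, bond orders sum to 3 (valence 4) → 1 H
  atom 15: C, bond orders sum to 4 (valence 4) → 0 H
  atom 16: N with explicit H count 0
Totals → C:14, H:22, N:2.
In Hill order: C14H22N2.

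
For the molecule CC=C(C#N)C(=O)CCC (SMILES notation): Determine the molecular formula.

C8H11NO

Walk through each heavy atom and fill implicit hydrogens from standard valence (C 4, N 3, O 2, S 2, halogen 1):
  atom 1: C, bond orders sum to 1 (valence 4) → 3 H
  atom 2: C, bond orders sum to 3 (valence 4) → 1 H
  atom 3: C, bond orders sum to 4 (valence 4) → 0 H
  atom 4: C, bond orders sum to 4 (valence 4) → 0 H
  atom 5: N, bond orders sum to 3 (valence 3) → 0 H
  atom 6: C, bond orders sum to 4 (valence 4) → 0 H
  atom 7: O, bond orders sum to 2 (valence 2) → 0 H
  atom 8: C, bond orders sum to 2 (valence 4) → 2 H
  atom 9: C, bond orders sum to 2 (valence 4) → 2 H
  atom 10: C, bond orders sum to 1 (valence 4) → 3 H
Totals → C:8, H:11, N:1, O:1.
In Hill order: C8H11NO.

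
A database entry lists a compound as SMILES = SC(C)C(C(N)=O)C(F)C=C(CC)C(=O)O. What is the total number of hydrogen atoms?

16

Walk through each heavy atom and fill implicit hydrogens from standard valence (C 4, N 3, O 2, S 2, halogen 1):
  atom 1: S, bond orders sum to 1 (valence 2) → 1 H
  atom 2: C, bond orders sum to 3 (valence 4) → 1 H
  atom 3: C, bond orders sum to 1 (valence 4) → 3 H
  atom 4: C, bond orders sum to 3 (valence 4) → 1 H
  atom 5: C, bond orders sum to 4 (valence 4) → 0 H
  atom 6: N, bond orders sum to 1 (valence 3) → 2 H
  atom 7: O, bond orders sum to 2 (valence 2) → 0 H
  atom 8: C, bond orders sum to 3 (valence 4) → 1 H
  atom 9: F (halogen, monovalent) → 0 H
  atom 10: C, bond orders sum to 3 (valence 4) → 1 H
  atom 11: C, bond orders sum to 4 (valence 4) → 0 H
  atom 12: C, bond orders sum to 2 (valence 4) → 2 H
  atom 13: C, bond orders sum to 1 (valence 4) → 3 H
  atom 14: C, bond orders sum to 4 (valence 4) → 0 H
  atom 15: O, bond orders sum to 2 (valence 2) → 0 H
  atom 16: O, bond orders sum to 1 (valence 2) → 1 H
Total hydrogens: 16.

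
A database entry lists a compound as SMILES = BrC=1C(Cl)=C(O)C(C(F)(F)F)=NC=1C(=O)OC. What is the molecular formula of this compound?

C8H4BrClF3NO3

Walk through each heavy atom and fill implicit hydrogens from standard valence (C 4, N 3, O 2, S 2, halogen 1):
  atom 1: Br (halogen, monovalent) → 0 H
  atom 2: C, bond orders sum to 4 (valence 4) → 0 H
  atom 3: C, bond orders sum to 4 (valence 4) → 0 H
  atom 4: Cl (halogen, monovalent) → 0 H
  atom 5: C, bond orders sum to 4 (valence 4) → 0 H
  atom 6: O, bond orders sum to 1 (valence 2) → 1 H
  atom 7: C, bond orders sum to 4 (valence 4) → 0 H
  atom 8: C, bond orders sum to 4 (valence 4) → 0 H
  atom 9: F (halogen, monovalent) → 0 H
  atom 10: F (halogen, monovalent) → 0 H
  atom 11: F (halogen, monovalent) → 0 H
  atom 12: N, bond orders sum to 3 (valence 3) → 0 H
  atom 13: C, bond orders sum to 4 (valence 4) → 0 H
  atom 14: C, bond orders sum to 4 (valence 4) → 0 H
  atom 15: O, bond orders sum to 2 (valence 2) → 0 H
  atom 16: O, bond orders sum to 2 (valence 2) → 0 H
  atom 17: C, bond orders sum to 1 (valence 4) → 3 H
Totals → C:8, H:4, Br:1, Cl:1, F:3, N:1, O:3.
In Hill order: C8H4BrClF3NO3.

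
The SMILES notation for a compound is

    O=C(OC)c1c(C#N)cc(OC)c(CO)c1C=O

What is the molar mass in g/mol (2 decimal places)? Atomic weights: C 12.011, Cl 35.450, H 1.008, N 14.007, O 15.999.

First, the molecular formula is C12H11NO5 (counting implicit H from valence).
  C: 12 × 12.011 = 144.132
  H: 11 × 1.008 = 11.088
  N: 1 × 14.007 = 14.007
  O: 5 × 15.999 = 79.995
Sum: 12×12.011 + 11×1.008 + 1×14.007 + 5×15.999 = 249.222 → 249.22 g/mol.

249.22 g/mol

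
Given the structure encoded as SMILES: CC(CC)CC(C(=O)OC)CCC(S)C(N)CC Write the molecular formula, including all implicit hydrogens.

C14H29NO2S

Walk through each heavy atom and fill implicit hydrogens from standard valence (C 4, N 3, O 2, S 2, halogen 1):
  atom 1: C, bond orders sum to 1 (valence 4) → 3 H
  atom 2: C, bond orders sum to 3 (valence 4) → 1 H
  atom 3: C, bond orders sum to 2 (valence 4) → 2 H
  atom 4: C, bond orders sum to 1 (valence 4) → 3 H
  atom 5: C, bond orders sum to 2 (valence 4) → 2 H
  atom 6: C, bond orders sum to 3 (valence 4) → 1 H
  atom 7: C, bond orders sum to 4 (valence 4) → 0 H
  atom 8: O, bond orders sum to 2 (valence 2) → 0 H
  atom 9: O, bond orders sum to 2 (valence 2) → 0 H
  atom 10: C, bond orders sum to 1 (valence 4) → 3 H
  atom 11: C, bond orders sum to 2 (valence 4) → 2 H
  atom 12: C, bond orders sum to 2 (valence 4) → 2 H
  atom 13: C, bond orders sum to 3 (valence 4) → 1 H
  atom 14: S, bond orders sum to 1 (valence 2) → 1 H
  atom 15: C, bond orders sum to 3 (valence 4) → 1 H
  atom 16: N, bond orders sum to 1 (valence 3) → 2 H
  atom 17: C, bond orders sum to 2 (valence 4) → 2 H
  atom 18: C, bond orders sum to 1 (valence 4) → 3 H
Totals → C:14, H:29, N:1, O:2, S:1.
In Hill order: C14H29NO2S.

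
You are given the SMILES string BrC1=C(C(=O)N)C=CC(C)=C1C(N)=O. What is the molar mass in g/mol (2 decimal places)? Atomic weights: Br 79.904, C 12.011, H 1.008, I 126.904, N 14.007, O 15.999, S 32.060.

257.09 g/mol

First, the molecular formula is C9H9BrN2O2 (counting implicit H from valence).
  Br: 1 × 79.904 = 79.904
  C: 9 × 12.011 = 108.099
  H: 9 × 1.008 = 9.072
  N: 2 × 14.007 = 28.014
  O: 2 × 15.999 = 31.998
Sum: 1×79.904 + 9×12.011 + 9×1.008 + 2×14.007 + 2×15.999 = 257.087 → 257.09 g/mol.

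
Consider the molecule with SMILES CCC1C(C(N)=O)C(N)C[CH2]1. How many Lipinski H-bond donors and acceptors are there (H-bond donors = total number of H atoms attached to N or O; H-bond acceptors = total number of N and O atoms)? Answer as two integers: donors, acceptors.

4, 3

Donors: find every N or O and count the H atoms it carries.
  atom 6 (N): bond orders sum to 1 → 2 H
  atom 7 (O): bond orders sum to 2 → 0 H
  atom 9 (N): bond orders sum to 1 → 2 H
Lipinski HBD = 4.
Acceptors: N atoms = 2, O atoms = 1 → HBA = 3.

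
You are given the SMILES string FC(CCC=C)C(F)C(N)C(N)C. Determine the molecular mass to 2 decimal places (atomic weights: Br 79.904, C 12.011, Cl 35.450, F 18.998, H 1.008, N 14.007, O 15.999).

192.25 g/mol

First, the molecular formula is C9H18F2N2 (counting implicit H from valence).
  C: 9 × 12.011 = 108.099
  F: 2 × 18.998 = 37.996
  H: 18 × 1.008 = 18.144
  N: 2 × 14.007 = 28.014
Sum: 9×12.011 + 2×18.998 + 18×1.008 + 2×14.007 = 192.253 → 192.25 g/mol.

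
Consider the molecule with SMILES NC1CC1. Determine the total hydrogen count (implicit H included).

Walk through each heavy atom and fill implicit hydrogens from standard valence (C 4, N 3, O 2, S 2, halogen 1):
  atom 1: N, bond orders sum to 1 (valence 3) → 2 H
  atom 2: C, bond orders sum to 3 (valence 4) → 1 H
  atom 3: C, bond orders sum to 2 (valence 4) → 2 H
  atom 4: C, bond orders sum to 2 (valence 4) → 2 H
Total hydrogens: 7.

7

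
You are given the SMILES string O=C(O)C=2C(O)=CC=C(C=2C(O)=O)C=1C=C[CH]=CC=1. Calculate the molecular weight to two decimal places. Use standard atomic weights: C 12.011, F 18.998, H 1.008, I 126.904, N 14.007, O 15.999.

First, the molecular formula is C14H10O5 (counting implicit H from valence).
  C: 14 × 12.011 = 168.154
  H: 10 × 1.008 = 10.080
  O: 5 × 15.999 = 79.995
Sum: 14×12.011 + 10×1.008 + 5×15.999 = 258.229 → 258.23 g/mol.

258.23 g/mol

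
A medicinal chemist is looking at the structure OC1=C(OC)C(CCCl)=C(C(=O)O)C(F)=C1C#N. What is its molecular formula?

C11H9ClFNO4

Walk through each heavy atom and fill implicit hydrogens from standard valence (C 4, N 3, O 2, S 2, halogen 1):
  atom 1: O, bond orders sum to 1 (valence 2) → 1 H
  atom 2: C, bond orders sum to 4 (valence 4) → 0 H
  atom 3: C, bond orders sum to 4 (valence 4) → 0 H
  atom 4: O, bond orders sum to 2 (valence 2) → 0 H
  atom 5: C, bond orders sum to 1 (valence 4) → 3 H
  atom 6: C, bond orders sum to 4 (valence 4) → 0 H
  atom 7: C, bond orders sum to 2 (valence 4) → 2 H
  atom 8: C, bond orders sum to 2 (valence 4) → 2 H
  atom 9: Cl (halogen, monovalent) → 0 H
  atom 10: C, bond orders sum to 4 (valence 4) → 0 H
  atom 11: C, bond orders sum to 4 (valence 4) → 0 H
  atom 12: O, bond orders sum to 2 (valence 2) → 0 H
  atom 13: O, bond orders sum to 1 (valence 2) → 1 H
  atom 14: C, bond orders sum to 4 (valence 4) → 0 H
  atom 15: F (halogen, monovalent) → 0 H
  atom 16: C, bond orders sum to 4 (valence 4) → 0 H
  atom 17: C, bond orders sum to 4 (valence 4) → 0 H
  atom 18: N, bond orders sum to 3 (valence 3) → 0 H
Totals → C:11, H:9, Cl:1, F:1, N:1, O:4.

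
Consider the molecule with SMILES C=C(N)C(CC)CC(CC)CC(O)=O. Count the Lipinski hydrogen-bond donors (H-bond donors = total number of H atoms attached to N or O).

3

Donors: find every N or O and count the H atoms it carries.
  atom 3 (N): bond orders sum to 1 → 2 H
  atom 13 (O): bond orders sum to 1 → 1 H
  atom 14 (O): bond orders sum to 2 → 0 H
Lipinski HBD = 3.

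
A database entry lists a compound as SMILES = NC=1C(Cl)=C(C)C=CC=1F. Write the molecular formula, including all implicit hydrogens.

C7H7ClFN

Walk through each heavy atom and fill implicit hydrogens from standard valence (C 4, N 3, O 2, S 2, halogen 1):
  atom 1: N, bond orders sum to 1 (valence 3) → 2 H
  atom 2: C, bond orders sum to 4 (valence 4) → 0 H
  atom 3: C, bond orders sum to 4 (valence 4) → 0 H
  atom 4: Cl (halogen, monovalent) → 0 H
  atom 5: C, bond orders sum to 4 (valence 4) → 0 H
  atom 6: C, bond orders sum to 1 (valence 4) → 3 H
  atom 7: C, bond orders sum to 3 (valence 4) → 1 H
  atom 8: C, bond orders sum to 3 (valence 4) → 1 H
  atom 9: C, bond orders sum to 4 (valence 4) → 0 H
  atom 10: F (halogen, monovalent) → 0 H
Totals → C:7, H:7, Cl:1, F:1, N:1.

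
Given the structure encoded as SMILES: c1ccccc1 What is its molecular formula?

C6H6

Walk through each heavy atom and fill implicit hydrogens from standard valence (C 4, N 3, O 2, S 2, halogen 1); for lowercase aromatic atoms, an aromatic c carries 1 H when it has two neighbours and 0 H with three, and aromatic n carries 0 H:
  atom 1: aromatic c, 2 neighbours → 1 H
  atom 2: aromatic c, 2 neighbours → 1 H
  atom 3: aromatic c, 2 neighbours → 1 H
  atom 4: aromatic c, 2 neighbours → 1 H
  atom 5: aromatic c, 2 neighbours → 1 H
  atom 6: aromatic c, 2 neighbours → 1 H
Totals → C:6, H:6.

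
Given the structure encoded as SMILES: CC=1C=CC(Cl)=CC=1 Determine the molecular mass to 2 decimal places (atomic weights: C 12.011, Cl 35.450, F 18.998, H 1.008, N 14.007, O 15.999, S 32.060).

First, the molecular formula is C7H7Cl (counting implicit H from valence).
  C: 7 × 12.011 = 84.077
  Cl: 1 × 35.450 = 35.450
  H: 7 × 1.008 = 7.056
Sum: 7×12.011 + 1×35.450 + 7×1.008 = 126.583 → 126.58 g/mol.

126.58 g/mol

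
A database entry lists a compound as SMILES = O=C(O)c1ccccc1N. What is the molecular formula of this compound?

C7H7NO2

Walk through each heavy atom and fill implicit hydrogens from standard valence (C 4, N 3, O 2, S 2, halogen 1); for lowercase aromatic atoms, an aromatic c carries 1 H when it has two neighbours and 0 H with three, and aromatic n carries 0 H:
  atom 1: O, bond orders sum to 2 (valence 2) → 0 H
  atom 2: C, bond orders sum to 4 (valence 4) → 0 H
  atom 3: O, bond orders sum to 1 (valence 2) → 1 H
  atom 4: aromatic c, 3 neighbours → 0 H
  atom 5: aromatic c, 2 neighbours → 1 H
  atom 6: aromatic c, 2 neighbours → 1 H
  atom 7: aromatic c, 2 neighbours → 1 H
  atom 8: aromatic c, 2 neighbours → 1 H
  atom 9: aromatic c, 3 neighbours → 0 H
  atom 10: N, bond orders sum to 1 (valence 3) → 2 H
Totals → C:7, H:7, N:1, O:2.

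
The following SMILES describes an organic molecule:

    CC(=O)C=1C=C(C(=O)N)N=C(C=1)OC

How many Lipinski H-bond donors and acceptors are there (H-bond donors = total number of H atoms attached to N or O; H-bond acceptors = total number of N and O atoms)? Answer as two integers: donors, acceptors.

2, 5

Donors: find every N or O and count the H atoms it carries.
  atom 3 (O): bond orders sum to 2 → 0 H
  atom 8 (O): bond orders sum to 2 → 0 H
  atom 9 (N): bond orders sum to 1 → 2 H
  atom 10 (N): bond orders sum to 3 → 0 H
  atom 13 (O): bond orders sum to 2 → 0 H
Lipinski HBD = 2.
Acceptors: N atoms = 2, O atoms = 3 → HBA = 5.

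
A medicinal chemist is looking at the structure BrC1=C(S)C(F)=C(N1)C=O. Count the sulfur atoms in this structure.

1

Scan the SMILES for S atoms (remember two-letter symbols like Cl and Br are single atoms).
Sulfur count: 1.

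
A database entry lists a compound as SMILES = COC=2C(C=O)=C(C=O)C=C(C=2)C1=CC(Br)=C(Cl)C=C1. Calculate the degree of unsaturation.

10

Molecular formula: C15H10BrClO3.
DoU = (2C + 2 + N − H − X) / 2, where X is the halogen count and O/S are ignored.
    = (2·15 + 2 + 0 − 10 − 2) / 2 = 20 / 2 = 10.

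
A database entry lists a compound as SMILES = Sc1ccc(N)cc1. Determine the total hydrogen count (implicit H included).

Walk through each heavy atom and fill implicit hydrogens from standard valence (C 4, N 3, O 2, S 2, halogen 1); for lowercase aromatic atoms, an aromatic c carries 1 H when it has two neighbours and 0 H with three, and aromatic n carries 0 H:
  atom 1: S, bond orders sum to 1 (valence 2) → 1 H
  atom 2: aromatic c, 3 neighbours → 0 H
  atom 3: aromatic c, 2 neighbours → 1 H
  atom 4: aromatic c, 2 neighbours → 1 H
  atom 5: aromatic c, 3 neighbours → 0 H
  atom 6: N, bond orders sum to 1 (valence 3) → 2 H
  atom 7: aromatic c, 2 neighbours → 1 H
  atom 8: aromatic c, 2 neighbours → 1 H
Total hydrogens: 7.

7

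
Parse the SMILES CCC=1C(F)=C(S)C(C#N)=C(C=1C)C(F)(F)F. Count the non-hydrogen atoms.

Every atom symbol written in the SMILES (organic subset) is one heavy atom; implicit H are not written.
Heavy atoms by element → C:11, F:4, N:1, S:1.
Total: 17.

17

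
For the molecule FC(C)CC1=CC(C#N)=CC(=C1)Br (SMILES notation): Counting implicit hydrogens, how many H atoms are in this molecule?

9

Walk through each heavy atom and fill implicit hydrogens from standard valence (C 4, N 3, O 2, S 2, halogen 1):
  atom 1: F (halogen, monovalent) → 0 H
  atom 2: C, bond orders sum to 3 (valence 4) → 1 H
  atom 3: C, bond orders sum to 1 (valence 4) → 3 H
  atom 4: C, bond orders sum to 2 (valence 4) → 2 H
  atom 5: C, bond orders sum to 4 (valence 4) → 0 H
  atom 6: C, bond orders sum to 3 (valence 4) → 1 H
  atom 7: C, bond orders sum to 4 (valence 4) → 0 H
  atom 8: C, bond orders sum to 4 (valence 4) → 0 H
  atom 9: N, bond orders sum to 3 (valence 3) → 0 H
  atom 10: C, bond orders sum to 3 (valence 4) → 1 H
  atom 11: C, bond orders sum to 4 (valence 4) → 0 H
  atom 12: C, bond orders sum to 3 (valence 4) → 1 H
  atom 13: Br (halogen, monovalent) → 0 H
Total hydrogens: 9.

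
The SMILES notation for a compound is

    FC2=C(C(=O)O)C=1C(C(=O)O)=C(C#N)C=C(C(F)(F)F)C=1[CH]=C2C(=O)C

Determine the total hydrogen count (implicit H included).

7

Walk through each heavy atom and fill implicit hydrogens from standard valence (C 4, N 3, O 2, S 2, halogen 1):
  atom 1: F (halogen, monovalent) → 0 H
  atom 2: C, bond orders sum to 4 (valence 4) → 0 H
  atom 3: C, bond orders sum to 4 (valence 4) → 0 H
  atom 4: C, bond orders sum to 4 (valence 4) → 0 H
  atom 5: O, bond orders sum to 2 (valence 2) → 0 H
  atom 6: O, bond orders sum to 1 (valence 2) → 1 H
  atom 7: C, bond orders sum to 4 (valence 4) → 0 H
  atom 8: C, bond orders sum to 4 (valence 4) → 0 H
  atom 9: C, bond orders sum to 4 (valence 4) → 0 H
  atom 10: O, bond orders sum to 2 (valence 2) → 0 H
  atom 11: O, bond orders sum to 1 (valence 2) → 1 H
  atom 12: C, bond orders sum to 4 (valence 4) → 0 H
  atom 13: C, bond orders sum to 4 (valence 4) → 0 H
  atom 14: N, bond orders sum to 3 (valence 3) → 0 H
  atom 15: C, bond orders sum to 3 (valence 4) → 1 H
  atom 16: C, bond orders sum to 4 (valence 4) → 0 H
  atom 17: C, bond orders sum to 4 (valence 4) → 0 H
  atom 18: F (halogen, monovalent) → 0 H
  atom 19: F (halogen, monovalent) → 0 H
  atom 20: F (halogen, monovalent) → 0 H
  atom 21: C, bond orders sum to 4 (valence 4) → 0 H
  atom 22: C with explicit H count 1
  atom 23: C, bond orders sum to 4 (valence 4) → 0 H
  atom 24: C, bond orders sum to 4 (valence 4) → 0 H
  atom 25: O, bond orders sum to 2 (valence 2) → 0 H
  atom 26: C, bond orders sum to 1 (valence 4) → 3 H
Total hydrogens: 7.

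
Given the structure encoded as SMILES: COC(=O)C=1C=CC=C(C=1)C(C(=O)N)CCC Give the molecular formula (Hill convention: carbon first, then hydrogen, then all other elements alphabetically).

Walk through each heavy atom and fill implicit hydrogens from standard valence (C 4, N 3, O 2, S 2, halogen 1):
  atom 1: C, bond orders sum to 1 (valence 4) → 3 H
  atom 2: O, bond orders sum to 2 (valence 2) → 0 H
  atom 3: C, bond orders sum to 4 (valence 4) → 0 H
  atom 4: O, bond orders sum to 2 (valence 2) → 0 H
  atom 5: C, bond orders sum to 4 (valence 4) → 0 H
  atom 6: C, bond orders sum to 3 (valence 4) → 1 H
  atom 7: C, bond orders sum to 3 (valence 4) → 1 H
  atom 8: C, bond orders sum to 3 (valence 4) → 1 H
  atom 9: C, bond orders sum to 4 (valence 4) → 0 H
  atom 10: C, bond orders sum to 3 (valence 4) → 1 H
  atom 11: C, bond orders sum to 3 (valence 4) → 1 H
  atom 12: C, bond orders sum to 4 (valence 4) → 0 H
  atom 13: O, bond orders sum to 2 (valence 2) → 0 H
  atom 14: N, bond orders sum to 1 (valence 3) → 2 H
  atom 15: C, bond orders sum to 2 (valence 4) → 2 H
  atom 16: C, bond orders sum to 2 (valence 4) → 2 H
  atom 17: C, bond orders sum to 1 (valence 4) → 3 H
Totals → C:13, H:17, N:1, O:3.
In Hill order: C13H17NO3.

C13H17NO3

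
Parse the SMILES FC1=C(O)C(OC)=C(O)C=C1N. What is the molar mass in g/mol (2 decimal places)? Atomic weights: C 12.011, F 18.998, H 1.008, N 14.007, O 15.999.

First, the molecular formula is C7H8FNO3 (counting implicit H from valence).
  C: 7 × 12.011 = 84.077
  F: 1 × 18.998 = 18.998
  H: 8 × 1.008 = 8.064
  N: 1 × 14.007 = 14.007
  O: 3 × 15.999 = 47.997
Sum: 7×12.011 + 1×18.998 + 8×1.008 + 1×14.007 + 3×15.999 = 173.143 → 173.14 g/mol.

173.14 g/mol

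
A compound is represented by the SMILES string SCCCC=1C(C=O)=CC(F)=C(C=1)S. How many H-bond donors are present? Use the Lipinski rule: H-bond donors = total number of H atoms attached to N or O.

0

Donors: find every N or O and count the H atoms it carries.
  atom 8 (O): bond orders sum to 2 → 0 H
Lipinski HBD = 0.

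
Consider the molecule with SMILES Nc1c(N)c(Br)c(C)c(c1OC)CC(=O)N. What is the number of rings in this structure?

1

In SMILES, each pair of matching ring-closure digits denotes one ring-closing bond; the number of such bonds equals the number of independent rings.
Ring-closure bonds here: 1.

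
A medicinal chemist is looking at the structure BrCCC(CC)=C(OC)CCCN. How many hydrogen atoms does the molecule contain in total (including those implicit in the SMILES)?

Walk through each heavy atom and fill implicit hydrogens from standard valence (C 4, N 3, O 2, S 2, halogen 1):
  atom 1: Br (halogen, monovalent) → 0 H
  atom 2: C, bond orders sum to 2 (valence 4) → 2 H
  atom 3: C, bond orders sum to 2 (valence 4) → 2 H
  atom 4: C, bond orders sum to 4 (valence 4) → 0 H
  atom 5: C, bond orders sum to 2 (valence 4) → 2 H
  atom 6: C, bond orders sum to 1 (valence 4) → 3 H
  atom 7: C, bond orders sum to 4 (valence 4) → 0 H
  atom 8: O, bond orders sum to 2 (valence 2) → 0 H
  atom 9: C, bond orders sum to 1 (valence 4) → 3 H
  atom 10: C, bond orders sum to 2 (valence 4) → 2 H
  atom 11: C, bond orders sum to 2 (valence 4) → 2 H
  atom 12: C, bond orders sum to 2 (valence 4) → 2 H
  atom 13: N, bond orders sum to 1 (valence 3) → 2 H
Total hydrogens: 20.

20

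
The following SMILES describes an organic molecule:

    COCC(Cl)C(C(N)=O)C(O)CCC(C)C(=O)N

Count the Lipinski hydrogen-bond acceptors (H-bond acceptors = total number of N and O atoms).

N atoms: 2; O atoms: 4.
Lipinski HBA = 2 + 4 = 6.

6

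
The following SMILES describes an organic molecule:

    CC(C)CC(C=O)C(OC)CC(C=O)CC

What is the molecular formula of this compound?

C13H24O3

Walk through each heavy atom and fill implicit hydrogens from standard valence (C 4, N 3, O 2, S 2, halogen 1):
  atom 1: C, bond orders sum to 1 (valence 4) → 3 H
  atom 2: C, bond orders sum to 3 (valence 4) → 1 H
  atom 3: C, bond orders sum to 1 (valence 4) → 3 H
  atom 4: C, bond orders sum to 2 (valence 4) → 2 H
  atom 5: C, bond orders sum to 3 (valence 4) → 1 H
  atom 6: C, bond orders sum to 3 (valence 4) → 1 H
  atom 7: O, bond orders sum to 2 (valence 2) → 0 H
  atom 8: C, bond orders sum to 3 (valence 4) → 1 H
  atom 9: O, bond orders sum to 2 (valence 2) → 0 H
  atom 10: C, bond orders sum to 1 (valence 4) → 3 H
  atom 11: C, bond orders sum to 2 (valence 4) → 2 H
  atom 12: C, bond orders sum to 3 (valence 4) → 1 H
  atom 13: C, bond orders sum to 3 (valence 4) → 1 H
  atom 14: O, bond orders sum to 2 (valence 2) → 0 H
  atom 15: C, bond orders sum to 2 (valence 4) → 2 H
  atom 16: C, bond orders sum to 1 (valence 4) → 3 H
Totals → C:13, H:24, O:3.
In Hill order: C13H24O3.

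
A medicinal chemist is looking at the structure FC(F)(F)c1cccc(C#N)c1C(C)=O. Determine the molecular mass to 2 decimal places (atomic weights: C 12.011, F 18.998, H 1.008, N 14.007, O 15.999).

First, the molecular formula is C10H6F3NO (counting implicit H from valence).
  C: 10 × 12.011 = 120.110
  F: 3 × 18.998 = 56.994
  H: 6 × 1.008 = 6.048
  N: 1 × 14.007 = 14.007
  O: 1 × 15.999 = 15.999
Sum: 10×12.011 + 3×18.998 + 6×1.008 + 1×14.007 + 1×15.999 = 213.158 → 213.16 g/mol.

213.16 g/mol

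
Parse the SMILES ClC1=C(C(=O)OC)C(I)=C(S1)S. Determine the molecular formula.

Walk through each heavy atom and fill implicit hydrogens from standard valence (C 4, N 3, O 2, S 2, halogen 1):
  atom 1: Cl (halogen, monovalent) → 0 H
  atom 2: C, bond orders sum to 4 (valence 4) → 0 H
  atom 3: C, bond orders sum to 4 (valence 4) → 0 H
  atom 4: C, bond orders sum to 4 (valence 4) → 0 H
  atom 5: O, bond orders sum to 2 (valence 2) → 0 H
  atom 6: O, bond orders sum to 2 (valence 2) → 0 H
  atom 7: C, bond orders sum to 1 (valence 4) → 3 H
  atom 8: C, bond orders sum to 4 (valence 4) → 0 H
  atom 9: I (halogen, monovalent) → 0 H
  atom 10: C, bond orders sum to 4 (valence 4) → 0 H
  atom 11: S, bond orders sum to 2 (valence 2) → 0 H
  atom 12: S, bond orders sum to 1 (valence 2) → 1 H
Totals → C:6, H:4, Cl:1, I:1, O:2, S:2.

C6H4ClIO2S2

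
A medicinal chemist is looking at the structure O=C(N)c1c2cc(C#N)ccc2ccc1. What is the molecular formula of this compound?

C12H8N2O

Walk through each heavy atom and fill implicit hydrogens from standard valence (C 4, N 3, O 2, S 2, halogen 1); for lowercase aromatic atoms, an aromatic c carries 1 H when it has two neighbours and 0 H with three, and aromatic n carries 0 H:
  atom 1: O, bond orders sum to 2 (valence 2) → 0 H
  atom 2: C, bond orders sum to 4 (valence 4) → 0 H
  atom 3: N, bond orders sum to 1 (valence 3) → 2 H
  atom 4: aromatic c, 3 neighbours → 0 H
  atom 5: aromatic c, 3 neighbours → 0 H
  atom 6: aromatic c, 2 neighbours → 1 H
  atom 7: aromatic c, 3 neighbours → 0 H
  atom 8: C, bond orders sum to 4 (valence 4) → 0 H
  atom 9: N, bond orders sum to 3 (valence 3) → 0 H
  atom 10: aromatic c, 2 neighbours → 1 H
  atom 11: aromatic c, 2 neighbours → 1 H
  atom 12: aromatic c, 3 neighbours → 0 H
  atom 13: aromatic c, 2 neighbours → 1 H
  atom 14: aromatic c, 2 neighbours → 1 H
  atom 15: aromatic c, 2 neighbours → 1 H
Totals → C:12, H:8, N:2, O:1.
In Hill order: C12H8N2O.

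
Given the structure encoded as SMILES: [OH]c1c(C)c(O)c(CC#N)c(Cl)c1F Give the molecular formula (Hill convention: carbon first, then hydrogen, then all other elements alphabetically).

C9H7ClFNO2

Walk through each heavy atom and fill implicit hydrogens from standard valence (C 4, N 3, O 2, S 2, halogen 1); for lowercase aromatic atoms, an aromatic c carries 1 H when it has two neighbours and 0 H with three, and aromatic n carries 0 H:
  atom 1: O with explicit H count 1
  atom 2: aromatic c, 3 neighbours → 0 H
  atom 3: aromatic c, 3 neighbours → 0 H
  atom 4: C, bond orders sum to 1 (valence 4) → 3 H
  atom 5: aromatic c, 3 neighbours → 0 H
  atom 6: O, bond orders sum to 1 (valence 2) → 1 H
  atom 7: aromatic c, 3 neighbours → 0 H
  atom 8: C, bond orders sum to 2 (valence 4) → 2 H
  atom 9: C, bond orders sum to 4 (valence 4) → 0 H
  atom 10: N, bond orders sum to 3 (valence 3) → 0 H
  atom 11: aromatic c, 3 neighbours → 0 H
  atom 12: Cl (halogen, monovalent) → 0 H
  atom 13: aromatic c, 3 neighbours → 0 H
  atom 14: F (halogen, monovalent) → 0 H
Totals → C:9, H:7, Cl:1, F:1, N:1, O:2.
In Hill order: C9H7ClFNO2.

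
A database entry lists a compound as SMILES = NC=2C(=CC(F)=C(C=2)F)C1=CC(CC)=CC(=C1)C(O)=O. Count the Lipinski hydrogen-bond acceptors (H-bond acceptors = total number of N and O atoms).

N atoms: 1; O atoms: 2.
Lipinski HBA = 1 + 2 = 3.

3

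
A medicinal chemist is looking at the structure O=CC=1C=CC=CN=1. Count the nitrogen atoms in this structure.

1

Scan the SMILES for N atoms (remember two-letter symbols like Cl and Br are single atoms).
Nitrogen count: 1.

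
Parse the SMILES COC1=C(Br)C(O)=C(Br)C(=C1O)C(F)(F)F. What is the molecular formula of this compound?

C8H5Br2F3O3

Walk through each heavy atom and fill implicit hydrogens from standard valence (C 4, N 3, O 2, S 2, halogen 1):
  atom 1: C, bond orders sum to 1 (valence 4) → 3 H
  atom 2: O, bond orders sum to 2 (valence 2) → 0 H
  atom 3: C, bond orders sum to 4 (valence 4) → 0 H
  atom 4: C, bond orders sum to 4 (valence 4) → 0 H
  atom 5: Br (halogen, monovalent) → 0 H
  atom 6: C, bond orders sum to 4 (valence 4) → 0 H
  atom 7: O, bond orders sum to 1 (valence 2) → 1 H
  atom 8: C, bond orders sum to 4 (valence 4) → 0 H
  atom 9: Br (halogen, monovalent) → 0 H
  atom 10: C, bond orders sum to 4 (valence 4) → 0 H
  atom 11: C, bond orders sum to 4 (valence 4) → 0 H
  atom 12: O, bond orders sum to 1 (valence 2) → 1 H
  atom 13: C, bond orders sum to 4 (valence 4) → 0 H
  atom 14: F (halogen, monovalent) → 0 H
  atom 15: F (halogen, monovalent) → 0 H
  atom 16: F (halogen, monovalent) → 0 H
Totals → C:8, H:5, Br:2, F:3, O:3.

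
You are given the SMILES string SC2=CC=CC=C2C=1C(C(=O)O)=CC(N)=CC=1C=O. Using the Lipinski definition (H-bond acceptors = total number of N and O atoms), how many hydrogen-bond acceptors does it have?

N atoms: 1; O atoms: 3.
Lipinski HBA = 1 + 3 = 4.

4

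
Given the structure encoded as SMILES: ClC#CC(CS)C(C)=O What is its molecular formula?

Walk through each heavy atom and fill implicit hydrogens from standard valence (C 4, N 3, O 2, S 2, halogen 1):
  atom 1: Cl (halogen, monovalent) → 0 H
  atom 2: C, bond orders sum to 4 (valence 4) → 0 H
  atom 3: C, bond orders sum to 4 (valence 4) → 0 H
  atom 4: C, bond orders sum to 3 (valence 4) → 1 H
  atom 5: C, bond orders sum to 2 (valence 4) → 2 H
  atom 6: S, bond orders sum to 1 (valence 2) → 1 H
  atom 7: C, bond orders sum to 4 (valence 4) → 0 H
  atom 8: C, bond orders sum to 1 (valence 4) → 3 H
  atom 9: O, bond orders sum to 2 (valence 2) → 0 H
Totals → C:6, H:7, Cl:1, O:1, S:1.

C6H7ClOS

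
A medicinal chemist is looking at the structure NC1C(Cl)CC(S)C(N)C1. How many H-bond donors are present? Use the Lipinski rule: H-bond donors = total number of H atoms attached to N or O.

4

Donors: find every N or O and count the H atoms it carries.
  atom 1 (N): bond orders sum to 1 → 2 H
  atom 9 (N): bond orders sum to 1 → 2 H
Lipinski HBD = 4.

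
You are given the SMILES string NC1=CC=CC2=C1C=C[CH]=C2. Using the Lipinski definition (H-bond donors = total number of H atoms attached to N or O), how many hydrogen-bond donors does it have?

Donors: find every N or O and count the H atoms it carries.
  atom 1 (N): bond orders sum to 1 → 2 H
Lipinski HBD = 2.

2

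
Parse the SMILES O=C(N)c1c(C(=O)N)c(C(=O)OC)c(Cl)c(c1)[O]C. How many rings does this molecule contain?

In SMILES, each pair of matching ring-closure digits denotes one ring-closing bond; the number of such bonds equals the number of independent rings.
Ring-closure bonds here: 1.

1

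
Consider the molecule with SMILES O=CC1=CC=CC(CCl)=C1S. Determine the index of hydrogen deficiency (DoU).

Degree of unsaturation = (number of rings) + (number of π bonds).
Ring closures in the SMILES: 1.
π bonds: 4 double bonds (each 1 DoU) → 4 DoU from unsaturation.
Total DoU = 1 + 4 = 5.

5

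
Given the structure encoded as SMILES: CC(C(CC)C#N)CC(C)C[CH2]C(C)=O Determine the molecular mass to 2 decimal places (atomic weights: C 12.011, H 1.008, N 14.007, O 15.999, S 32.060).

209.33 g/mol

First, the molecular formula is C13H23NO (counting implicit H from valence).
  C: 13 × 12.011 = 156.143
  H: 23 × 1.008 = 23.184
  N: 1 × 14.007 = 14.007
  O: 1 × 15.999 = 15.999
Sum: 13×12.011 + 23×1.008 + 1×14.007 + 1×15.999 = 209.333 → 209.33 g/mol.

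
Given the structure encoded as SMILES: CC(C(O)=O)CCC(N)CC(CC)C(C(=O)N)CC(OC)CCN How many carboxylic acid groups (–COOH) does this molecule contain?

The carboxylic acid motif appears at heavy-atom position 3 in the SMILES.
Other groups present: 1 amide, 1 ether, 2 primary amine.
Carboxylic acid count: 1.

1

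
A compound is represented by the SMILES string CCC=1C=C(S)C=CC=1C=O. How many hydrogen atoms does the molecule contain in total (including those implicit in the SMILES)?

10

Walk through each heavy atom and fill implicit hydrogens from standard valence (C 4, N 3, O 2, S 2, halogen 1):
  atom 1: C, bond orders sum to 1 (valence 4) → 3 H
  atom 2: C, bond orders sum to 2 (valence 4) → 2 H
  atom 3: C, bond orders sum to 4 (valence 4) → 0 H
  atom 4: C, bond orders sum to 3 (valence 4) → 1 H
  atom 5: C, bond orders sum to 4 (valence 4) → 0 H
  atom 6: S, bond orders sum to 1 (valence 2) → 1 H
  atom 7: C, bond orders sum to 3 (valence 4) → 1 H
  atom 8: C, bond orders sum to 3 (valence 4) → 1 H
  atom 9: C, bond orders sum to 4 (valence 4) → 0 H
  atom 10: C, bond orders sum to 3 (valence 4) → 1 H
  atom 11: O, bond orders sum to 2 (valence 2) → 0 H
Total hydrogens: 10.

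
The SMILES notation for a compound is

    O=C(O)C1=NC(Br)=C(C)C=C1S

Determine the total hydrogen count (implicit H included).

Walk through each heavy atom and fill implicit hydrogens from standard valence (C 4, N 3, O 2, S 2, halogen 1):
  atom 1: O, bond orders sum to 2 (valence 2) → 0 H
  atom 2: C, bond orders sum to 4 (valence 4) → 0 H
  atom 3: O, bond orders sum to 1 (valence 2) → 1 H
  atom 4: C, bond orders sum to 4 (valence 4) → 0 H
  atom 5: N, bond orders sum to 3 (valence 3) → 0 H
  atom 6: C, bond orders sum to 4 (valence 4) → 0 H
  atom 7: Br (halogen, monovalent) → 0 H
  atom 8: C, bond orders sum to 4 (valence 4) → 0 H
  atom 9: C, bond orders sum to 1 (valence 4) → 3 H
  atom 10: C, bond orders sum to 3 (valence 4) → 1 H
  atom 11: C, bond orders sum to 4 (valence 4) → 0 H
  atom 12: S, bond orders sum to 1 (valence 2) → 1 H
Total hydrogens: 6.

6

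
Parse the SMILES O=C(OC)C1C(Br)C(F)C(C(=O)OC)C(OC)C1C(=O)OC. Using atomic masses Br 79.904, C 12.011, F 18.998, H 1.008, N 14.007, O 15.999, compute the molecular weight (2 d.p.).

First, the molecular formula is C13H18BrFO7 (counting implicit H from valence).
  Br: 1 × 79.904 = 79.904
  C: 13 × 12.011 = 156.143
  F: 1 × 18.998 = 18.998
  H: 18 × 1.008 = 18.144
  O: 7 × 15.999 = 111.993
Sum: 1×79.904 + 13×12.011 + 1×18.998 + 18×1.008 + 7×15.999 = 385.182 → 385.18 g/mol.

385.18 g/mol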